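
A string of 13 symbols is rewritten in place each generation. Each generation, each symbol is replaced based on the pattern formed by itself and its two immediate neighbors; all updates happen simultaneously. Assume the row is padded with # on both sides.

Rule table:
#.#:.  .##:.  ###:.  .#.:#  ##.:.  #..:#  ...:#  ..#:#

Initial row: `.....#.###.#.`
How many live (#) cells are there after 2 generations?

######.....#.
......######.
count of #: 6

6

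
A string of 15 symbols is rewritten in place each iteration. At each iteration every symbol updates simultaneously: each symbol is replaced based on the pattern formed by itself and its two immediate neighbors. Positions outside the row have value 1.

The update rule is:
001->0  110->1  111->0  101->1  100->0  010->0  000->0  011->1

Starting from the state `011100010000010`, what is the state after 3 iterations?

iteration 1: 110100000000001
iteration 2: 011000000000001
iteration 3: 111000000000001

111000000000001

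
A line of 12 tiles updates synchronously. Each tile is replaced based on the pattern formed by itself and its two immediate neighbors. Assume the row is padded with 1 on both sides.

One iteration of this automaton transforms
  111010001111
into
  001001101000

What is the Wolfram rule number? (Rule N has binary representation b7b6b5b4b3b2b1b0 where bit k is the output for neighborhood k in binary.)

position 0: 111 → 0  (bit 7 = 0)
position 2: 110 → 1  (bit 6 = 1)
position 3: 101 → 0  (bit 5 = 0)
position 5: 100 → 1  (bit 4 = 1)
position 8: 011 → 1  (bit 3 = 1)
position 4: 010 → 0  (bit 2 = 0)
position 7: 001 → 0  (bit 1 = 0)
position 6: 000 → 1  (bit 0 = 1)
bits b7..b0 = 01011001 = 89

89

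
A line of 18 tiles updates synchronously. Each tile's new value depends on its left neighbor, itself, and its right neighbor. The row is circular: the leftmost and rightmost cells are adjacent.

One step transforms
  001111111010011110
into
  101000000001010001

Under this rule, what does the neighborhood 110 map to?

At position 8 the neighborhood is 110; the next row has 0 there.

0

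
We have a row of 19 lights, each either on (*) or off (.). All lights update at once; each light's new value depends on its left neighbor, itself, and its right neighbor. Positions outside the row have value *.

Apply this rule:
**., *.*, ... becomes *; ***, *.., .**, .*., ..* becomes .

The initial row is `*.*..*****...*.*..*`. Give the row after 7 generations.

*.......**.........

**.......*.*..*....
.*.*****..*.....**.
*.*....*....***..**
**..**...**...*....
.*...*.*..*.*...**.
*..*..*....*..*..**
*.......**.........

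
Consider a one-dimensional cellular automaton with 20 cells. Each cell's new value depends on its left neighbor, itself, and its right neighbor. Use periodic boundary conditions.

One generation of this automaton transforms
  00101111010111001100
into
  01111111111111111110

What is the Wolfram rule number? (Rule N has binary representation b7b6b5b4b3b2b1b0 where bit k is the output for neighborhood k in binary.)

position 5: 111 → 1  (bit 7 = 1)
position 7: 110 → 1  (bit 6 = 1)
position 3: 101 → 1  (bit 5 = 1)
position 14: 100 → 1  (bit 4 = 1)
position 4: 011 → 1  (bit 3 = 1)
position 2: 010 → 1  (bit 2 = 1)
position 1: 001 → 1  (bit 1 = 1)
position 0: 000 → 0  (bit 0 = 0)
bits b7..b0 = 11111110 = 254

254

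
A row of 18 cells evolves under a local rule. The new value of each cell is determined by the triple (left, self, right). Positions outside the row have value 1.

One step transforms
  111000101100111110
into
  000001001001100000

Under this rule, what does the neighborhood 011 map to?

At position 8 the neighborhood is 011; the next row has 1 there.

1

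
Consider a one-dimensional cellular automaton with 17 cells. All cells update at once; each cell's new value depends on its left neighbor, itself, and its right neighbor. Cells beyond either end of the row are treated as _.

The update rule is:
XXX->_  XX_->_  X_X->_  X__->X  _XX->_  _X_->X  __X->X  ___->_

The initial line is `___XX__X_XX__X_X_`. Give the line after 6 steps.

_X__XXXX__X___X__

__X__XXX___XXX_XX
_XXXX___X_X______
X____X_XX_XX_____
XX__XX______X____
__XX__X____XXX___
_X__XXXX__X___X__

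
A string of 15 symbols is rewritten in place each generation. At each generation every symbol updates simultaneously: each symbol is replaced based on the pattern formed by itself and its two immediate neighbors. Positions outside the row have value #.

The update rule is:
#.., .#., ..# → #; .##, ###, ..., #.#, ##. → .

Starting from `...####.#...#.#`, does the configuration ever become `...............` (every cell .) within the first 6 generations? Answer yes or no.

#.#.....##.##..
..##...#.....##
##..#.###...#..
..###....#.####
##...#..##.....
..#.####..#...#
generation 6 is ..#.####..#...#, still not uniform .

no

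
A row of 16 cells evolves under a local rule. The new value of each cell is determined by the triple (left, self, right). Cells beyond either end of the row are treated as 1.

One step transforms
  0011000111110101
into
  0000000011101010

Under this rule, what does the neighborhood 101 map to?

1

At position 12 the neighborhood is 101; the next row has 1 there.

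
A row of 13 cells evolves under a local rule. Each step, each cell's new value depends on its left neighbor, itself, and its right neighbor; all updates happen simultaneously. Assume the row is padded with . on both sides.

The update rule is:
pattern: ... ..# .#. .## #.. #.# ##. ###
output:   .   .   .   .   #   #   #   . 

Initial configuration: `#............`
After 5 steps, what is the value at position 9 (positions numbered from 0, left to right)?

.

.#...........
..#..........
...#.........
....#........
.....#.......
position 9 holds .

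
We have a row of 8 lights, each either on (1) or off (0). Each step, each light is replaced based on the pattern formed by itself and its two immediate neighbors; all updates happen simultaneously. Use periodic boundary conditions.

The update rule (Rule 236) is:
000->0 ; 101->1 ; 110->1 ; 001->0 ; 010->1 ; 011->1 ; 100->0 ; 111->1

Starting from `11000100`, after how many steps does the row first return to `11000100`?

11000100

1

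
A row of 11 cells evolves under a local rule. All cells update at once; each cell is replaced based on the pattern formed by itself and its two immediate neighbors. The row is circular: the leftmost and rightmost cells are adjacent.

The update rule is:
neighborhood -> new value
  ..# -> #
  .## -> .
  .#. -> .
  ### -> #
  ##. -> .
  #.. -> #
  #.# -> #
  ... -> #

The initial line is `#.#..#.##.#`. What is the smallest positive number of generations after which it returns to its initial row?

generation 1: .#.##.#..#.
generation 2: #.#..#.##.#

2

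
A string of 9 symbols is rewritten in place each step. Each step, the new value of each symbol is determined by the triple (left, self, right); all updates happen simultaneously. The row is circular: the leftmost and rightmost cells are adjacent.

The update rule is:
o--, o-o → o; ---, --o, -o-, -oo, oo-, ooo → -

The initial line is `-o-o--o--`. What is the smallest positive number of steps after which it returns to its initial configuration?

step 1: --o-o--o-
step 2: ---o-o--o
step 3: o---o-o--
step 4: -o---o-o-
step 5: --o---o-o
step 6: o--o---o-
step 7: -o--o---o
step 8: o-o--o---
step 9: -o-o--o--

9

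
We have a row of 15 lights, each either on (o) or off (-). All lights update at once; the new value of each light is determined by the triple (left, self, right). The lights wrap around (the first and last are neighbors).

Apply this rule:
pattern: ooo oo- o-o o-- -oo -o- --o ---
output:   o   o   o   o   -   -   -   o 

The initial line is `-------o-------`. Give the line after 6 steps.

ooooooooooo--oo

oooooo--ooooooo
ooooooo--oooooo
oooooooo--ooooo
ooooooooo--oooo
oooooooooo--ooo
ooooooooooo--oo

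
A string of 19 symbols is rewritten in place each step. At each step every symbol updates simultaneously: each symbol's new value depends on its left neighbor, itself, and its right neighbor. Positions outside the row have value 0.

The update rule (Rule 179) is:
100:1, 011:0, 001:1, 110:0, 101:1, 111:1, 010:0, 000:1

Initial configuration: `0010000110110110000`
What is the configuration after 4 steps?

0010110110110110110

1101111001001001111
0010110110110110110
1101001001001001001
0010110110110110110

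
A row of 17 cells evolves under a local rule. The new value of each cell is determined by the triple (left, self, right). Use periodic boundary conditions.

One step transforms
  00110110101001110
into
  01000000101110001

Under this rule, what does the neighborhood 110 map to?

0

At position 3 the neighborhood is 110; the next row has 0 there.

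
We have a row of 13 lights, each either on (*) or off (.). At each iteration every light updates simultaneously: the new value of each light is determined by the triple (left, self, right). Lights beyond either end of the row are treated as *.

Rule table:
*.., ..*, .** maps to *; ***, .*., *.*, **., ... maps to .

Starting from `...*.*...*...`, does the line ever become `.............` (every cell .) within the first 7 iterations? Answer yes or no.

no

iteration 1: *.*...*.*.*.*
iteration 2: ...*.*......*
iteration 3: *.*...*....**
iteration 4: ...*.*.*..**.
iteration 5: *.*.....***..
iteration 6: ...*...**..**
iteration 7: *.*.*.**.***.
iteration 7 is *.*.*.**.***., still not uniform .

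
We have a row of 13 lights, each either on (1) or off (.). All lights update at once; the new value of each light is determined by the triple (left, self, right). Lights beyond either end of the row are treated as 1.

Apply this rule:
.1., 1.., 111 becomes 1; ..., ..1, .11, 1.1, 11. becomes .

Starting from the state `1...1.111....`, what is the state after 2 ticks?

.1..1..1.1...
.11.11.1.11..

.11.11.1.11..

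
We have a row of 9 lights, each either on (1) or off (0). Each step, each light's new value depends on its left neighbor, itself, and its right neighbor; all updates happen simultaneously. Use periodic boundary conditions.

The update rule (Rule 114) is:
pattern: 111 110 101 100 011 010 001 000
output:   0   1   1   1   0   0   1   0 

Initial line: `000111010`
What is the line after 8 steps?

001001101
110110110
011011011
101101101
110110110  (repeats step 2; period 3)
step 8: 110110110

110110110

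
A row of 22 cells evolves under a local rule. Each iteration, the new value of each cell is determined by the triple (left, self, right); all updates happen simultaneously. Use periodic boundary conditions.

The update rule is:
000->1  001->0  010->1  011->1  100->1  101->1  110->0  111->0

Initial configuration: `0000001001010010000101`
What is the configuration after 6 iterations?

0001111010110110101101

iteration 1: 1111101101111011110111
iteration 2: 0000011011000110001100
iteration 3: 1111010110110101101011
iteration 4: 0000111101101111011110
iteration 5: 1110100011011000110001
iteration 6: 0001111010110110101101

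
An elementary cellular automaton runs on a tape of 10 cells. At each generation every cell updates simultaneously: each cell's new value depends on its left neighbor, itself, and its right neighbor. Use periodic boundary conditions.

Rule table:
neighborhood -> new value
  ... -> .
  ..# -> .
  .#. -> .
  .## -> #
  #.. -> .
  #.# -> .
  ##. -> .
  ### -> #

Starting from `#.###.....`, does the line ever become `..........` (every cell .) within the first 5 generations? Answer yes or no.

..##......
..#.......
..........
all cells are . at generation 3

yes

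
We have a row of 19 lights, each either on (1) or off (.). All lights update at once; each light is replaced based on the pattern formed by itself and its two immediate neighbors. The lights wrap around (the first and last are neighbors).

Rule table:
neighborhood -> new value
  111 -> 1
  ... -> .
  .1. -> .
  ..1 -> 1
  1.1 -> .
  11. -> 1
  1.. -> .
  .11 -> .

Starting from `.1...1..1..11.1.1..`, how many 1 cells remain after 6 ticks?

4

1...1..1..1.1......
...1..1..1........1
..1..1..1........1.
.1..1..1........1..
1..1..1........1...
..1..1........1...1
count of 1: 4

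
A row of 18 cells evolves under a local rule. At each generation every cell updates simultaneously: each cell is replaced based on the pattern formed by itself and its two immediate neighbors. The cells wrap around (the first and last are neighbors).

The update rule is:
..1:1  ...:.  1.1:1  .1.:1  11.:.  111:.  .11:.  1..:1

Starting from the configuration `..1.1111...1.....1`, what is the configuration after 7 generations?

1111....1.111...11
....1..111...1.1..
...1111...1.11111.
..1....1.111.....1
1111..111...1...11
....11...1.111.1..
...1..1.111...111.

...1..1.111...111.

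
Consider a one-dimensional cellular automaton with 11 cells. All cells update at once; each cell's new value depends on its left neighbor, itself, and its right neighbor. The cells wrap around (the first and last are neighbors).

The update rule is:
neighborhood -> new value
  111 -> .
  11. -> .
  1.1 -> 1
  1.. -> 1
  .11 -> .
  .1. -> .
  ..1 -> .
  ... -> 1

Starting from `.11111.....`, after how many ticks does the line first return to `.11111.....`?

tick 1: ......11111
tick 2: 11111......
tick 3: .....11111.
tick 4: 1111......1
tick 5: ....11111..
tick 6: 111......11
tick 7: ...11111...
tick 8: 11......111
tick 9: ..11111....
tick 10: 1......1111
tick 11: .11111.....

11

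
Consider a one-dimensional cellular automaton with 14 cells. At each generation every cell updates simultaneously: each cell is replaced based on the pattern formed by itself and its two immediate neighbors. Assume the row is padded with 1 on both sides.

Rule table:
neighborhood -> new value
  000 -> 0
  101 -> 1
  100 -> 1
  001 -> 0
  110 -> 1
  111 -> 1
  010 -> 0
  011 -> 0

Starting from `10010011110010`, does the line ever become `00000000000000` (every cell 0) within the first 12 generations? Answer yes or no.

no

generation 1: 11001001111001
generation 2: 11100100111100
generation 3: 11110010011110
generation 4: 11111001001111
generation 5: 11111100100111
generation 6: 11111110010011
generation 7: 11111111001001
generation 8: 11111111100100
generation 9: 11111111110010
generation 10: 11111111111001
generation 11: 11111111111100
generation 12: 11111111111110
generation 12 is 11111111111110, still not uniform 0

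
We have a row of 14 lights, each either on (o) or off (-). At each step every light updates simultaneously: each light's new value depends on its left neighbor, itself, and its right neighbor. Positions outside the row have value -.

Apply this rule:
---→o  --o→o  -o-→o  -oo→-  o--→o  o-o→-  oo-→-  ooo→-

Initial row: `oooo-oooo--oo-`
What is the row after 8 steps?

ooooooooo--ooo

---------oo--o
ooooooooo--ooo
---------oo---
ooooooooo--ooo  (repeats step 2; period 2)
step 8: ooooooooo--ooo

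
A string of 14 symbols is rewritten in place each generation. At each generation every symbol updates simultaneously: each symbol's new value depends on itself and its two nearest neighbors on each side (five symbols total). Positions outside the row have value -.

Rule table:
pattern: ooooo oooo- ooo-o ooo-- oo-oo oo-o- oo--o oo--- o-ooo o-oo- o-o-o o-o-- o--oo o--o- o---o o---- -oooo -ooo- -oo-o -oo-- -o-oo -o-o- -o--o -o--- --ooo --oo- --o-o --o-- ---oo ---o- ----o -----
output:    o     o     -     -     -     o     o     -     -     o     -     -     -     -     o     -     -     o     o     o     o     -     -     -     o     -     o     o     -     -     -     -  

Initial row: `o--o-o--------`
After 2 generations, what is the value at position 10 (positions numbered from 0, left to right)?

o--o----------
o--o----------
position 10 holds -

-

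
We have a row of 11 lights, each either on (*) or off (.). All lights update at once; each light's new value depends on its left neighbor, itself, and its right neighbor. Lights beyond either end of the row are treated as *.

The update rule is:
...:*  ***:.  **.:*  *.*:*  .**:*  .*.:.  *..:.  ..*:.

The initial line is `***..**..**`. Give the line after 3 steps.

.***.**.*.*

..*..**..*.
.....**...*
.***.**.*.*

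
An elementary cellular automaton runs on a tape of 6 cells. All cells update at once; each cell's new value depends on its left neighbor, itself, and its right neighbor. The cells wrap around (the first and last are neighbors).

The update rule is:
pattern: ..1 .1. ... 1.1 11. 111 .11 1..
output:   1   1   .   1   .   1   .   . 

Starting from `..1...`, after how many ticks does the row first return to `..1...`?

6

tick 1: .11...
tick 2: 1.....
tick 3: 1....1
tick 4: ....1.
tick 5: ...11.
tick 6: ..1...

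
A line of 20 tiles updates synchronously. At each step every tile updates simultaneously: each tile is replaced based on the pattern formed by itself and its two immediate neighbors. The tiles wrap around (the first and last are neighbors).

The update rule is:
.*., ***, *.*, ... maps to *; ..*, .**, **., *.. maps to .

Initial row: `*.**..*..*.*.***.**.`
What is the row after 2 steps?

**....*..****.*.*..*
*..**.*...**.****...

*..**.*...**.****...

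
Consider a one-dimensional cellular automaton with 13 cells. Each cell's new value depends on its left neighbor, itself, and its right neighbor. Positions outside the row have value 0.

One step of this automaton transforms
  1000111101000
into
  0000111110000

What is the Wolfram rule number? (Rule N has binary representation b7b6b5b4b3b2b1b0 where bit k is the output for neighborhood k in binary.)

position 5: 111 → 1  (bit 7 = 1)
position 7: 110 → 1  (bit 6 = 1)
position 8: 101 → 1  (bit 5 = 1)
position 1: 100 → 0  (bit 4 = 0)
position 4: 011 → 1  (bit 3 = 1)
position 0: 010 → 0  (bit 2 = 0)
position 3: 001 → 0  (bit 1 = 0)
position 2: 000 → 0  (bit 0 = 0)
bits b7..b0 = 11101000 = 232

232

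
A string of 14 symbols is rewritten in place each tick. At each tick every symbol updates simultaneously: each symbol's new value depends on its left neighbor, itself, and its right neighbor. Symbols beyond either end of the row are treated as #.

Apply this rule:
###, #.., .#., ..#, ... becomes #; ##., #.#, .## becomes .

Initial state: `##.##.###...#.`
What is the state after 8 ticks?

tick 1: #......#.####.
tick 2: .#######..##..
tick 3: ..#####.##..##
tick 4: ##.###....##.#
tick 5: #...#.####....
tick 6: .####..##.####
tick 7: ..##.##....###
tick 8: ##.....####.##

##.....####.##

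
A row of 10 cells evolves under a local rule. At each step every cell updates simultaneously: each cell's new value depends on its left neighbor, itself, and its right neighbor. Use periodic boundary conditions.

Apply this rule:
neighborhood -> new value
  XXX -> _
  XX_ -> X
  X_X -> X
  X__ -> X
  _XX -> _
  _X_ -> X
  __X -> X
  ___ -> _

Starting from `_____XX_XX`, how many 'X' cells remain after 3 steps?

step 1: X___X_XX_X
step 2: XX_XXX_XX_
step 3: _XX__XX_XX
count of X: 6

6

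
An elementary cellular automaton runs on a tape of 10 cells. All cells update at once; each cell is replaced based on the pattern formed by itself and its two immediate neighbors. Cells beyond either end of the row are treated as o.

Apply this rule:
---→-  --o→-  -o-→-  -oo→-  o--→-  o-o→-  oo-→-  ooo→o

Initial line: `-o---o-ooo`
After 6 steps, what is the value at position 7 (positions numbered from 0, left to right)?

-

--------oo
---------o
----------
----------  (fixed point — unchanged through step 6)
position 7 holds -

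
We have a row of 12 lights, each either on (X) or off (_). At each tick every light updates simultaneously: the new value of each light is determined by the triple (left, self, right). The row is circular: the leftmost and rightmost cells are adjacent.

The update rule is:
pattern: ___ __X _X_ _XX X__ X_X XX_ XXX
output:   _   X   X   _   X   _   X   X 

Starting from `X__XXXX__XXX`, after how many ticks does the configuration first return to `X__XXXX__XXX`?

6

XXX_XXXXX_XX
XXX__XXXX__X
XXXXX_XXXXX_
_XXXX__XXXX_
X_XXXXX_XXXX
X__XXXX__XXX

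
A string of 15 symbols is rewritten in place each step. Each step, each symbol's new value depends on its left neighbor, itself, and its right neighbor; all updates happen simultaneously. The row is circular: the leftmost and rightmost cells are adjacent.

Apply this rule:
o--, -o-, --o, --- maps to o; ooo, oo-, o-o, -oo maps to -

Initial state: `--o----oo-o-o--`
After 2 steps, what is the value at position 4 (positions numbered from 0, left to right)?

step 1: ooooooo---o-ooo
step 2: -------oooo----
position 4 holds -

-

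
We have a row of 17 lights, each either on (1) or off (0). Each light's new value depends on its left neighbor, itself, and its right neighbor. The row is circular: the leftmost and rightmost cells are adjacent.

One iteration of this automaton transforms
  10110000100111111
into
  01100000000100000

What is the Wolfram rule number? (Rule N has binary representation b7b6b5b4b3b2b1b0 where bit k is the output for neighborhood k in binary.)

40

position 12: 111 → 0  (bit 7 = 0)
position 0: 110 → 0  (bit 6 = 0)
position 1: 101 → 1  (bit 5 = 1)
position 4: 100 → 0  (bit 4 = 0)
position 2: 011 → 1  (bit 3 = 1)
position 8: 010 → 0  (bit 2 = 0)
position 7: 001 → 0  (bit 1 = 0)
position 5: 000 → 0  (bit 0 = 0)
bits b7..b0 = 00101000 = 40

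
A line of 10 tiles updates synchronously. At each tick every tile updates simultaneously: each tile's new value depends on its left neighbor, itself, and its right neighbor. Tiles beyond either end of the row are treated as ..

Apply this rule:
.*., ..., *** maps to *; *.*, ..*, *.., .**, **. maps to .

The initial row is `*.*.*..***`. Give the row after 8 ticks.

*.*.*.*.*.

*.*.*...*.
*.*.*.*.*.
*.*.*.*.*.  (fixed point — unchanged through tick 8)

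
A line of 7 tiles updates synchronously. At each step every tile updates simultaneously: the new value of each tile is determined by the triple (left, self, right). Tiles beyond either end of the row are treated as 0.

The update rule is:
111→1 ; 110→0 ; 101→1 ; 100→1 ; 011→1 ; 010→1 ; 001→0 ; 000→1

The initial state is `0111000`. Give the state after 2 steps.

0101110

0110111
0101110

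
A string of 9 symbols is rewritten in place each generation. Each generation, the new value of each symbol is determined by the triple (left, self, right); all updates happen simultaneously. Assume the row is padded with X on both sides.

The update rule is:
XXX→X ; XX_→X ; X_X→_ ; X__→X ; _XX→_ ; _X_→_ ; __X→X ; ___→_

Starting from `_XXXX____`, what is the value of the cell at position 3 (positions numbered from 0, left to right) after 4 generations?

X

__XXXX__X
XX_XXXXX_
XX__XXXX_
XXXX_XXX_
position 3 holds X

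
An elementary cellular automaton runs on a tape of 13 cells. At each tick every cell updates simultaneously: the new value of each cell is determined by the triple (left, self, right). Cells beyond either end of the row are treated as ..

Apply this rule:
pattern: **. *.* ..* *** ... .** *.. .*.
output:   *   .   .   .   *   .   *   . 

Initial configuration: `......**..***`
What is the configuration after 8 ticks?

tick 1: *****..**...*
tick 2: ....**..***..
tick 3: ***..**...***
tick 4: ..**..***...*
tick 5: *..**...***..
tick 6: .*..***...***
tick 7: ..*...***...*
tick 8: *..**...***..

*..**...***..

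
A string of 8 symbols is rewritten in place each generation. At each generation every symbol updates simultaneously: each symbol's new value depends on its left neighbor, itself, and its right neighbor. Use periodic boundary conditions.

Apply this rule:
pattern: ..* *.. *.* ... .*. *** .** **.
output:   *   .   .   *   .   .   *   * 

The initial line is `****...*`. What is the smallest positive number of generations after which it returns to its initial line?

generation 1: ...*.***
generation 2: .**..*.*
generation 3: .**.*...
generation 4: ***...**
generation 5: ..*.***.
generation 6: **..*.*.
generation 7: **.*....
generation 8: **...***
generation 9: .*.***..
generation 10: *..*.*.*
generation 11: *.*....*
generation 12: *...****
generation 13: *.***...
generation 14: ..*.*.**
generation 15: .*....**
generation 16: ...*****
generation 17: .***...*
generation 18: .*.*.**.
generation 19: *....**.
generation 20: ..*****.
generation 21: ***...*.
generation 22: *.*.**..
generation 23: ....**.*
generation 24: .*****..
generation 25: **...*.*
generation 26: .*.**..*
generation 27: ...**.*.
generation 28: *****...
generation 29: *...*.**
generation 30: *.**..*.
generation 31: ..**.*..
generation 32: ****...*

32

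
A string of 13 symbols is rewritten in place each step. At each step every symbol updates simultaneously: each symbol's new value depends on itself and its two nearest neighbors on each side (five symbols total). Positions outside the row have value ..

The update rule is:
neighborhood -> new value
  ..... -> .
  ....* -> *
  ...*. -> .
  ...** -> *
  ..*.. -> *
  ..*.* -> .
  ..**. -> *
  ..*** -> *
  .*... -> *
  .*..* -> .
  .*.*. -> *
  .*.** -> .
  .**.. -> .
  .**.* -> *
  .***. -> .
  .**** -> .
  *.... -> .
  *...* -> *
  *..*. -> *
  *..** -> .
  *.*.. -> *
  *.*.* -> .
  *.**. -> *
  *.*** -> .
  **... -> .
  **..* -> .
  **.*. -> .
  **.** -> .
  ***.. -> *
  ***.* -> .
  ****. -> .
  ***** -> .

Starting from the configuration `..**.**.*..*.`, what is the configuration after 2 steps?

step 1: ****.**.*.***
step 2: *....**.....*

*....**.....*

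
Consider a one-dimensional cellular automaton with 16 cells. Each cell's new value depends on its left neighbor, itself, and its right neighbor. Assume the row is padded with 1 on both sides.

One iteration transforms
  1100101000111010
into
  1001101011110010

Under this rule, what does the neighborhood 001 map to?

1

At position 3 the neighborhood is 001; the next row has 1 there.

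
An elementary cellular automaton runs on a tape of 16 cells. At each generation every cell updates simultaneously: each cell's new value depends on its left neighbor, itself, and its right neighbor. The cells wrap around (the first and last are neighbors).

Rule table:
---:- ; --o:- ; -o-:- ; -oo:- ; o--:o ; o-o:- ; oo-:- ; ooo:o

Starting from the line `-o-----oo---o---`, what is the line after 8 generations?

o---o----o------

--o------o---o--
---o------o---o-
----o------o---o
o----o------o---
-o----o------o--
--o----o------o-
---o----o------o
o---o----o------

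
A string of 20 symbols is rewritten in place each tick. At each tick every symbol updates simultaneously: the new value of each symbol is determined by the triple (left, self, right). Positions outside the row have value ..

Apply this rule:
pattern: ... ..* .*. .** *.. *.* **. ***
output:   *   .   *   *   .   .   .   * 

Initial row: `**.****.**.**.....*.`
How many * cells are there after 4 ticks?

tick 1: *..***..*..*..***.*.
tick 2: *..**...*..*..**..*.
tick 3: *..*..*.*..*..*...*.
tick 4: *..*..*.*..*..*.*.*.
count of *: 8

8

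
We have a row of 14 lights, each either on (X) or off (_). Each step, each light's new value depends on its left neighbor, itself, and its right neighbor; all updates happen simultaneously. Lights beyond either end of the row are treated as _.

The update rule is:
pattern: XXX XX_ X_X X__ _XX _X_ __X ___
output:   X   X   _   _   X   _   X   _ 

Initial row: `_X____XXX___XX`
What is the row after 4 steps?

X____XXXX__XXX
____XXXXX_XXXX
___XXXXXX_XXXX
__XXXXXXX_XXXX

__XXXXXXX_XXXX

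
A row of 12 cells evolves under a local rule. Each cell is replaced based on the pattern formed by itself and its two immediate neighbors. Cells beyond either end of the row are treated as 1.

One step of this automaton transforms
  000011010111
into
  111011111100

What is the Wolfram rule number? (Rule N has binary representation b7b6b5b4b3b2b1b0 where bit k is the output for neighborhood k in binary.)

position 10: 111 → 0  (bit 7 = 0)
position 5: 110 → 1  (bit 6 = 1)
position 6: 101 → 1  (bit 5 = 1)
position 0: 100 → 1  (bit 4 = 1)
position 4: 011 → 1  (bit 3 = 1)
position 7: 010 → 1  (bit 2 = 1)
position 3: 001 → 0  (bit 1 = 0)
position 1: 000 → 1  (bit 0 = 1)
bits b7..b0 = 01111101 = 125

125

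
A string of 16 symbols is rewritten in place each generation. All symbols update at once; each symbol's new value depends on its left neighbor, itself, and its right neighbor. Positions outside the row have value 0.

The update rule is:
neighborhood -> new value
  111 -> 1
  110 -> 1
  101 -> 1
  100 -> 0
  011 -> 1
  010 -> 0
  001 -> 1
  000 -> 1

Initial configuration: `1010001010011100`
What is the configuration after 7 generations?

1111111111111110

0100110100111101
1001111001111110
0011111011111110
1111111111111110
1111111111111110  (fixed point — unchanged through generation 7)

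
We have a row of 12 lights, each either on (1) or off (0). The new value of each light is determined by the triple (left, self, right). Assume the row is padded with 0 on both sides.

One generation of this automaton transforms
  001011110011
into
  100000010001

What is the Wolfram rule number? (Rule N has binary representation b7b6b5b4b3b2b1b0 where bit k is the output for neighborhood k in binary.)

65

position 5: 111 → 0  (bit 7 = 0)
position 7: 110 → 1  (bit 6 = 1)
position 3: 101 → 0  (bit 5 = 0)
position 8: 100 → 0  (bit 4 = 0)
position 4: 011 → 0  (bit 3 = 0)
position 2: 010 → 0  (bit 2 = 0)
position 1: 001 → 0  (bit 1 = 0)
position 0: 000 → 1  (bit 0 = 1)
bits b7..b0 = 01000001 = 65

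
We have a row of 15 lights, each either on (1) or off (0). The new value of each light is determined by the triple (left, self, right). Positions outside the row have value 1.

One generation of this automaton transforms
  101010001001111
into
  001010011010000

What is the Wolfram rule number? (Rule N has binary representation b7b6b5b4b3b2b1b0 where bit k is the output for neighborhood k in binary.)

6

position 12: 111 → 0  (bit 7 = 0)
position 0: 110 → 0  (bit 6 = 0)
position 1: 101 → 0  (bit 5 = 0)
position 5: 100 → 0  (bit 4 = 0)
position 11: 011 → 0  (bit 3 = 0)
position 2: 010 → 1  (bit 2 = 1)
position 7: 001 → 1  (bit 1 = 1)
position 6: 000 → 0  (bit 0 = 0)
bits b7..b0 = 00000110 = 6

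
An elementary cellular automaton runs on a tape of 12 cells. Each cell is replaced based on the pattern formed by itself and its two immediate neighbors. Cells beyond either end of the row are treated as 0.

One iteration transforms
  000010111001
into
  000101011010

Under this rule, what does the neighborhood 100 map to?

0

At position 9 the neighborhood is 100; the next row has 0 there.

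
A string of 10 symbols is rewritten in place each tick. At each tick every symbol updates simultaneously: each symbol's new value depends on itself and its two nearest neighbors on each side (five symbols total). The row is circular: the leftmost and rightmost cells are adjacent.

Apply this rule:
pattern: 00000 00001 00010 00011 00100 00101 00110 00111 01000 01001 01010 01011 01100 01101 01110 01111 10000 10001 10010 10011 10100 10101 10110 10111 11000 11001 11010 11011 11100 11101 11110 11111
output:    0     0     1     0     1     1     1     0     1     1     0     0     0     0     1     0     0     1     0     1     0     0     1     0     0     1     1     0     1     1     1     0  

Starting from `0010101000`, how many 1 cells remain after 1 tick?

0110000100
count of 1: 3

3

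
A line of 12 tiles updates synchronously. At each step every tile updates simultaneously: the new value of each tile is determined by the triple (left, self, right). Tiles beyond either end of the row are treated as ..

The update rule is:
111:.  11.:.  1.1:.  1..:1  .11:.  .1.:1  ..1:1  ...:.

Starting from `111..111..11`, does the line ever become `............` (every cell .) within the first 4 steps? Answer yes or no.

no

...11...11..
..1..1.1..1.
.11111.11111
1...........
step 4 is 1..........., still not uniform .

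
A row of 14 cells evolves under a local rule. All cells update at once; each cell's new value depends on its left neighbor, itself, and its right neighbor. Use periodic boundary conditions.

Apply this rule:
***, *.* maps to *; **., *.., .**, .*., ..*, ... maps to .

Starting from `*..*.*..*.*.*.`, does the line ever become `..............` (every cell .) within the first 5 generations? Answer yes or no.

yes

generation 1: ....*....*.*.*
generation 2: ..........*.*.
generation 3: ...........*..
generation 4: ..............
all cells are . at generation 4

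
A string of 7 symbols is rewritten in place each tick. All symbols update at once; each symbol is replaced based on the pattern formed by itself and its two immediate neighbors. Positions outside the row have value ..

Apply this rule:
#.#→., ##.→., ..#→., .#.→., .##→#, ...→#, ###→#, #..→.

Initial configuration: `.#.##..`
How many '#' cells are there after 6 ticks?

...#..#
##.....
#..####
...###.
##.##..
#..#..#
count of #: 3

3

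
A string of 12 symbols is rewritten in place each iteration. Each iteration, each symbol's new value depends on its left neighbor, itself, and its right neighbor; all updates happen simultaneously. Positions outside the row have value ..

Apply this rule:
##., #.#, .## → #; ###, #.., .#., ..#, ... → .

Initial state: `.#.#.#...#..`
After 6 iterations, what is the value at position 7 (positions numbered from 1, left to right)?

..#.#.......
...#........
............
............  (fixed point — unchanged through iteration 6)
position 7 holds .

.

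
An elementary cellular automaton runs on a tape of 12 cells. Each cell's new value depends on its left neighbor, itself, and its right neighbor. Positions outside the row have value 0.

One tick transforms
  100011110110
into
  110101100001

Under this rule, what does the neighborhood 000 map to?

At position 2 the neighborhood is 000; the next row has 0 there.

0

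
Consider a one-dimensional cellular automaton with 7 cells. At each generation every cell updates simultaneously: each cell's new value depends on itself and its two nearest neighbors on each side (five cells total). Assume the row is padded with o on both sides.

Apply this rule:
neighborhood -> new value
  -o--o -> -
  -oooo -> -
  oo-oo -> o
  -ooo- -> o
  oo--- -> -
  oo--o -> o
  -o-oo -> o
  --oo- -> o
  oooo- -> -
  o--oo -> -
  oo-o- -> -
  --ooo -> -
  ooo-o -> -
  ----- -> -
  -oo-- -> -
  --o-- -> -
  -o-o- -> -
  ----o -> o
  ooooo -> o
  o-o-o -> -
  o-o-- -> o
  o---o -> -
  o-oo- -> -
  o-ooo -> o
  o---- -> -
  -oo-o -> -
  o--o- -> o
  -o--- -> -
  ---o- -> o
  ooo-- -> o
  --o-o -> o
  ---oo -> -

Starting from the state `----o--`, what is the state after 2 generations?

o-o----

generation 1: --oo---
generation 2: o-o----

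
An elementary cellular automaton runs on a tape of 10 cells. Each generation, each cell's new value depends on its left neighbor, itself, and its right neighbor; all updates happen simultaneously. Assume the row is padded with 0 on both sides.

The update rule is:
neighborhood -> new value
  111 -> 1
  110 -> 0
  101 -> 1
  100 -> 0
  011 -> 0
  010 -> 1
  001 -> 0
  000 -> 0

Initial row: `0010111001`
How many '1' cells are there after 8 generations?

0011010001
0000110001
0000000001
0000000001  (fixed point — unchanged through generation 8)
count of 1: 1

1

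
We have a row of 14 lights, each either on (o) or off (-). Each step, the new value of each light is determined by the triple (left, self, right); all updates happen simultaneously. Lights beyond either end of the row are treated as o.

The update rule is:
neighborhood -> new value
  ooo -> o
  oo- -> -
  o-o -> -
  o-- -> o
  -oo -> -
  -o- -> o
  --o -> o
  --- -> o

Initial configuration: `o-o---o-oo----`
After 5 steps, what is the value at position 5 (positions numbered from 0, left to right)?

--ooooo---oooo
oo-ooo-ooo-ooo
o---o---o---oo
-ooooooooooo-o
--ooooooooo---
position 5 holds o

o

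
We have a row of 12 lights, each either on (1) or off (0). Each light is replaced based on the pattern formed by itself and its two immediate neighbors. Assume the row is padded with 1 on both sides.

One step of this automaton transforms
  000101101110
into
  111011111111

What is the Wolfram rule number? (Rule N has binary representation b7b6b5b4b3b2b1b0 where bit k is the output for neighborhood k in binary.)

251

position 9: 111 → 1  (bit 7 = 1)
position 6: 110 → 1  (bit 6 = 1)
position 4: 101 → 1  (bit 5 = 1)
position 0: 100 → 1  (bit 4 = 1)
position 5: 011 → 1  (bit 3 = 1)
position 3: 010 → 0  (bit 2 = 0)
position 2: 001 → 1  (bit 1 = 1)
position 1: 000 → 1  (bit 0 = 1)
bits b7..b0 = 11111011 = 251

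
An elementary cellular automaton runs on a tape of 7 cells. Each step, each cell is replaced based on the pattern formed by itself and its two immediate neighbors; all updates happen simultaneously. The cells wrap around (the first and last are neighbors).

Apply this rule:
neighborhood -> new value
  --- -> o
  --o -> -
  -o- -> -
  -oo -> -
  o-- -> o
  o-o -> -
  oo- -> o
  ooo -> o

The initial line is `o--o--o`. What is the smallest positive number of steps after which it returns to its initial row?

oo--o--
-oo--o-
--oo--o
o--oo--
-o--oo-
--o--oo
o--o--o

7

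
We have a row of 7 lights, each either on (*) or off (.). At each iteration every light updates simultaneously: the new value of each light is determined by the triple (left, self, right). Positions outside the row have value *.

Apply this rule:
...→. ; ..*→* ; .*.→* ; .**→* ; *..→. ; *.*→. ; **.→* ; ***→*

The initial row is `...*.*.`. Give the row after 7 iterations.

.***.*.

..**.*.
.***.*.
.***.*.  (fixed point — unchanged through iteration 7)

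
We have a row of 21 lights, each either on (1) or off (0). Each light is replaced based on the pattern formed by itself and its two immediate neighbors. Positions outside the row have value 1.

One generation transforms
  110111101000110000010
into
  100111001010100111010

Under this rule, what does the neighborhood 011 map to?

1

At position 3 the neighborhood is 011; the next row has 1 there.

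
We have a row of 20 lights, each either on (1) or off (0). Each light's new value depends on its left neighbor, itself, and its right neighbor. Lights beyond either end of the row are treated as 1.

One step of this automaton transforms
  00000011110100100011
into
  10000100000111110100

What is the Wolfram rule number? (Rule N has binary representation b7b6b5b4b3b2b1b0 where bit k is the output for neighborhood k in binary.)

position 7: 111 → 0  (bit 7 = 0)
position 9: 110 → 0  (bit 6 = 0)
position 10: 101 → 0  (bit 5 = 0)
position 0: 100 → 1  (bit 4 = 1)
position 6: 011 → 0  (bit 3 = 0)
position 11: 010 → 1  (bit 2 = 1)
position 5: 001 → 1  (bit 1 = 1)
position 1: 000 → 0  (bit 0 = 0)
bits b7..b0 = 00010110 = 22

22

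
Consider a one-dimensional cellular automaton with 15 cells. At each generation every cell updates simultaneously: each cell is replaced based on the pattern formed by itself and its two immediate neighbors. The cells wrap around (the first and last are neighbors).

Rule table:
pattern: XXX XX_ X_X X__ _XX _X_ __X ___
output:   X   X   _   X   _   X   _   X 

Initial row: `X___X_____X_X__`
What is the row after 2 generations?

XXX_XXXXX_X_XX_
_XX__XXXX_X__X_

_XX__XXXX_X__X_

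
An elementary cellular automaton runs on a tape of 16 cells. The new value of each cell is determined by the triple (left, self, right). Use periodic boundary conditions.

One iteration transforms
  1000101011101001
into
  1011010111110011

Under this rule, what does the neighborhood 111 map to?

At position 9 the neighborhood is 111; the next row has 1 there.

1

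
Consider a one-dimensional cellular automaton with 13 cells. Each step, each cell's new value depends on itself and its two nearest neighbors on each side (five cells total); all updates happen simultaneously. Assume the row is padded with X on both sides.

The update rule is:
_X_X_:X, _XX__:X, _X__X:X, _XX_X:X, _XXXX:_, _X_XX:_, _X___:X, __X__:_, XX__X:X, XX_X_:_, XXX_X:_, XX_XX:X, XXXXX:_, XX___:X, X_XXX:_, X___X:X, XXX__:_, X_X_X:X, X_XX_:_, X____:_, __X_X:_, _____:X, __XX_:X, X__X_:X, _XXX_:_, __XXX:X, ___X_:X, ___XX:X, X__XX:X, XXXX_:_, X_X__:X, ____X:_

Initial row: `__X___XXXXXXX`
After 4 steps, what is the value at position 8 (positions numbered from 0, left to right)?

X

XX_XXXX______
__X____X_XX_X
XX_X__X___XX_
___XXX_XXXXXX
position 8 holds X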